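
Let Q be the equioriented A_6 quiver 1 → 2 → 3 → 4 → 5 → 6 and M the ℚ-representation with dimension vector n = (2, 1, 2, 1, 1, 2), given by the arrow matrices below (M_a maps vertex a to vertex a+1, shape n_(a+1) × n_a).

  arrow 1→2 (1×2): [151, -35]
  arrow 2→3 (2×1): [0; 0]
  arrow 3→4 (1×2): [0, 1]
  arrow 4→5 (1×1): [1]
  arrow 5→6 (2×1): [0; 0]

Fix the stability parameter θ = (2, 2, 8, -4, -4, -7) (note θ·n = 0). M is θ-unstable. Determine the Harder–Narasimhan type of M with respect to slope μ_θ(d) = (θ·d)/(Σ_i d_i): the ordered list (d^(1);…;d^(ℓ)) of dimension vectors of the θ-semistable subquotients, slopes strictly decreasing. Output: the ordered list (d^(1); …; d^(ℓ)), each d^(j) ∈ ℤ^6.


Via rank(M_{q-1}∘⋯∘M_p): M ≅ I[1,1], I[1,2], I[3,3], I[3,5], I[6,6]^2.
μ_θ-semistable layers: μ^(1)=8; μ^(2)=2; μ^(3)=0; μ^(4)=-7

((0, 0, 1, 0, 0, 0); (2, 1, 0, 0, 0, 0); (0, 0, 1, 1, 1, 0); (0, 0, 0, 0, 0, 2))


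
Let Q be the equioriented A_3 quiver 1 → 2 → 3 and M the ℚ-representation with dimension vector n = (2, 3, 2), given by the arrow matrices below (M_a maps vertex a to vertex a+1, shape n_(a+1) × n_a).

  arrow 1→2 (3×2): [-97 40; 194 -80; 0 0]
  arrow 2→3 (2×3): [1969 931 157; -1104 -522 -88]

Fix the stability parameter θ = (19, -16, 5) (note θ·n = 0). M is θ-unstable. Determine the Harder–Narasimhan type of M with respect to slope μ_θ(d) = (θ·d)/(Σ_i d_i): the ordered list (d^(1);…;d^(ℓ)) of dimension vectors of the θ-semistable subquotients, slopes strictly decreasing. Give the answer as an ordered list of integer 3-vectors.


Interval decomposition of M: I[1,1], I[1,3], I[2,2], I[2,3].
HN type (ℓ=4): μ^(1)=19; μ^(2)=5; μ^(3)=3/2; μ^(4)=-16

((1, 0, 0); (0, 0, 2); (1, 1, 0); (0, 2, 0))


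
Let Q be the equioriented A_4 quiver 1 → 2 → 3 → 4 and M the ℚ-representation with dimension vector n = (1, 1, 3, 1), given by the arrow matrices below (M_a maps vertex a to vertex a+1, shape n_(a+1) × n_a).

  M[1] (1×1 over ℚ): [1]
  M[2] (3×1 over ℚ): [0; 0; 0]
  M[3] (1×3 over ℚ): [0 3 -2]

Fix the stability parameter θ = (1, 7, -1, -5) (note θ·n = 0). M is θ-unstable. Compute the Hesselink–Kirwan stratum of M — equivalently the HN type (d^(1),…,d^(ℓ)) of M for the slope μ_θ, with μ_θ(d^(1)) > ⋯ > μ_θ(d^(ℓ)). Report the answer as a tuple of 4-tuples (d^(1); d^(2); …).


Via rank(M_{q-1}∘⋯∘M_p): M ≅ I[1,2], I[3,3]^2, I[3,4].
μ_θ-semistable layers: μ^(1)=7; μ^(2)=1; μ^(3)=-1; μ^(4)=-3

((0, 1, 0, 0); (1, 0, 0, 0); (0, 0, 2, 0); (0, 0, 1, 1))


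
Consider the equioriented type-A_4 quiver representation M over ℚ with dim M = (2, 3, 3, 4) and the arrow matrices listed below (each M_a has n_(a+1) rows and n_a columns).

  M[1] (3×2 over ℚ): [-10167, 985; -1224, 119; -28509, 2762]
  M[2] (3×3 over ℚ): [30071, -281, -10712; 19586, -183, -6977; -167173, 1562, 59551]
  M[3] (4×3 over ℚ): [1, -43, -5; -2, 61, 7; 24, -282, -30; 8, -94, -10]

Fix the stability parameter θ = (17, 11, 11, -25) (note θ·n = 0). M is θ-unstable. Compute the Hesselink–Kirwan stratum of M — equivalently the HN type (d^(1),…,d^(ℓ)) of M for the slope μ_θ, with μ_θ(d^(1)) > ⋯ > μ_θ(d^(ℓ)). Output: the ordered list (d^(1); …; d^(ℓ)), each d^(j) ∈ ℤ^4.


Barcode: M ≅ I[1,3], I[1,4], I[2,2], I[3,4], I[4,4]^2. HN layers by μ_θ (5 steps, strictly decreasing):
  μ^(1)=13; μ^(2)=11; μ^(3)=7/2; μ^(4)=-7; μ^(5)=-25

((1, 1, 1, 0); (0, 1, 0, 0); (1, 1, 1, 1); (0, 0, 1, 1); (0, 0, 0, 2))


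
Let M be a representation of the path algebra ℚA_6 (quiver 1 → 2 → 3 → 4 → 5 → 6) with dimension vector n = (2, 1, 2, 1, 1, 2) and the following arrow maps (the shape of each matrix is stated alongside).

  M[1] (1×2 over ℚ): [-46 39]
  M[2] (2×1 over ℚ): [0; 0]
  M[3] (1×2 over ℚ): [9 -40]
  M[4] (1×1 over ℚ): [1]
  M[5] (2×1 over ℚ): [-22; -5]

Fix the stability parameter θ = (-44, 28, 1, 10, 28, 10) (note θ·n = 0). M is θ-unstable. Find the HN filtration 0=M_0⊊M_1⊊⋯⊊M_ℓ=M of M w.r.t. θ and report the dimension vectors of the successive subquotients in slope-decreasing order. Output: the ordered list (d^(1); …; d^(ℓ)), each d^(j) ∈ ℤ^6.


Barcode: M ≅ I[1,1], I[1,2], I[3,3], I[3,6], I[6,6]. HN layers by μ_θ (5 steps, strictly decreasing):
  μ^(1)=28; μ^(2)=19; μ^(3)=10; μ^(4)=1; μ^(5)=-44

((0, 1, 0, 0, 0, 0); (0, 0, 0, 0, 1, 1); (0, 0, 0, 1, 0, 1); (0, 0, 2, 0, 0, 0); (2, 0, 0, 0, 0, 0))


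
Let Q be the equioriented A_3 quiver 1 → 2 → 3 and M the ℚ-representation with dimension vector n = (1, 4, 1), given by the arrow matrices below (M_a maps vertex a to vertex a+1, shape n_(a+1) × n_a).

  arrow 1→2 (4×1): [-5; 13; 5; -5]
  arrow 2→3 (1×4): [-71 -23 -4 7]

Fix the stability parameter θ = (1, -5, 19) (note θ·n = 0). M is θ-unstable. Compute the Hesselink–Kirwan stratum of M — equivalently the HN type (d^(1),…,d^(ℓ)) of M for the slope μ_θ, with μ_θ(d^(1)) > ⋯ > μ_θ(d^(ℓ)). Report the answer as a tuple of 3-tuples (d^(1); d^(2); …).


Interval decomposition of M: I[1,3], I[2,2]^3.
HN type (ℓ=3): μ^(1)=19; μ^(2)=-2; μ^(3)=-5

((0, 0, 1); (1, 1, 0); (0, 3, 0))


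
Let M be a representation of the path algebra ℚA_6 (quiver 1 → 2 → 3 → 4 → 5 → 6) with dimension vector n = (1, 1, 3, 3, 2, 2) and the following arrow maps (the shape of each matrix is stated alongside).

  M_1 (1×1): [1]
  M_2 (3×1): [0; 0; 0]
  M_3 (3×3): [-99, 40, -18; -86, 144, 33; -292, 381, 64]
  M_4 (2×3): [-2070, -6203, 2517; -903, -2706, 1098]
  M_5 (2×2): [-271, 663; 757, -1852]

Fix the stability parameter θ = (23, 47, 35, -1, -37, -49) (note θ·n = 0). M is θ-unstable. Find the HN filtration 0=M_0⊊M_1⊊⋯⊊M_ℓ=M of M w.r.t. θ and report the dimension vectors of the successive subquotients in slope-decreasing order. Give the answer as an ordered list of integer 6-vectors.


Via rank(M_{q-1}∘⋯∘M_p): M ≅ I[1,2], I[3,4], I[3,6]^2.
μ_θ-semistable layers: μ^(1)=47; μ^(2)=23; μ^(3)=17; μ^(4)=-13

((0, 1, 0, 0, 0, 0); (1, 0, 0, 0, 0, 0); (0, 0, 1, 1, 0, 0); (0, 0, 2, 2, 2, 2))


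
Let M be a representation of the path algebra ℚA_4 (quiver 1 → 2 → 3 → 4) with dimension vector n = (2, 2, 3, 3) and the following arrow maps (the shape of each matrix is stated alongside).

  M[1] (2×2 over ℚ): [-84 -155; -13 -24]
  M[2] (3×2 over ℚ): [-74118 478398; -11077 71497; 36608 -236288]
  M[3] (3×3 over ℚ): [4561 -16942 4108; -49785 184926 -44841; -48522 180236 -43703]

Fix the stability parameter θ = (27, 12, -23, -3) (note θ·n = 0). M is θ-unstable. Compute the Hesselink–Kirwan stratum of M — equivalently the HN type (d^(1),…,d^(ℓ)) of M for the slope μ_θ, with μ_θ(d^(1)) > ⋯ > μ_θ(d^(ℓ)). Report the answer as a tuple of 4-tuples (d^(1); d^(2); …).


Barcode: M ≅ I[1,2], I[1,3], I[3,4]^2, I[4,4]. HN layers by μ_θ (4 steps, strictly decreasing):
  μ^(1)=39/2; μ^(2)=16/3; μ^(3)=-3; μ^(4)=-23

((1, 1, 0, 0); (1, 1, 1, 0); (0, 0, 0, 3); (0, 0, 2, 0))


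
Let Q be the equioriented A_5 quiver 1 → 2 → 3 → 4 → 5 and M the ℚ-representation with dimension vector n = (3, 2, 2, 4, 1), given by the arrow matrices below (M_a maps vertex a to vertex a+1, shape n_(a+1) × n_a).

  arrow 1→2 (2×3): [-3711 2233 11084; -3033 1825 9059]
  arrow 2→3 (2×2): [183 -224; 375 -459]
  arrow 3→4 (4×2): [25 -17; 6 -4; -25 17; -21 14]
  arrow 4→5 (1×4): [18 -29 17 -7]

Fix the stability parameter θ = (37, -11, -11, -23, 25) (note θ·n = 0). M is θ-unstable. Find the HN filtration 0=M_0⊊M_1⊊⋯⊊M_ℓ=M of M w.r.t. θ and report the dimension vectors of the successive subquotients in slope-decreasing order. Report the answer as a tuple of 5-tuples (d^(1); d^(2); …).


Interval decomposition of M: I[1,1], I[1,4], I[1,5], I[4,4]^2.
HN type (ℓ=4): μ^(1)=37; μ^(2)=25; μ^(3)=-2; μ^(4)=-23

((1, 0, 0, 0, 0); (0, 0, 0, 0, 1); (2, 2, 2, 2, 0); (0, 0, 0, 2, 0))


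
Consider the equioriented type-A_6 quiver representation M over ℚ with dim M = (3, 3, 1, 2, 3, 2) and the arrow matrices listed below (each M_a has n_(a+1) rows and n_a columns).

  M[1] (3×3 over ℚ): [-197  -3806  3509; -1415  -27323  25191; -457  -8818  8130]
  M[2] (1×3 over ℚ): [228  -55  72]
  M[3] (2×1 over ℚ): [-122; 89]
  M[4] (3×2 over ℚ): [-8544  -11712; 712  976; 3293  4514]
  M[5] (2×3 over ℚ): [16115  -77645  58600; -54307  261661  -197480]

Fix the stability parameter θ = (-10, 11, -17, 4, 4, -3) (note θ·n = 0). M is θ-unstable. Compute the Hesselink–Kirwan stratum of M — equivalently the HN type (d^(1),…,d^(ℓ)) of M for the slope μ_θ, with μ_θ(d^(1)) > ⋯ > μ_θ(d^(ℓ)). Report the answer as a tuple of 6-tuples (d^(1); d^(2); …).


Via rank(M_{q-1}∘⋯∘M_p): M ≅ I[1,2]^2, I[1,4], I[4,5], I[5,5], I[5,6], I[6,6].
μ_θ-semistable layers: μ^(1)=11; μ^(2)=4; μ^(3)=1/2; μ^(4)=-3; μ^(5)=-10

((0, 2, 0, 0, 0, 0); (0, 0, 0, 2, 2, 0); (0, 0, 0, 0, 1, 1); (0, 1, 1, 0, 0, 1); (3, 0, 0, 0, 0, 0))


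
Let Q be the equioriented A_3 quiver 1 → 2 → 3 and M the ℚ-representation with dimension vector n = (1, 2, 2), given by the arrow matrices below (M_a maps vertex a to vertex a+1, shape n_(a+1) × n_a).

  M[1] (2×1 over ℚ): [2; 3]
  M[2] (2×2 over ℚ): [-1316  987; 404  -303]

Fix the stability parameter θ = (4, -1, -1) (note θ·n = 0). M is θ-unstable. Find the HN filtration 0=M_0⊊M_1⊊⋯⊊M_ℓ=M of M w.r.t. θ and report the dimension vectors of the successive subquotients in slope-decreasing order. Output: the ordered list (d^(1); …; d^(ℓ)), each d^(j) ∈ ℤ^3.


Interval decomposition of M: I[1,3], I[2,2], I[3,3].
HN type (ℓ=2): μ^(1)=2/3; μ^(2)=-1

((1, 1, 1); (0, 1, 1))


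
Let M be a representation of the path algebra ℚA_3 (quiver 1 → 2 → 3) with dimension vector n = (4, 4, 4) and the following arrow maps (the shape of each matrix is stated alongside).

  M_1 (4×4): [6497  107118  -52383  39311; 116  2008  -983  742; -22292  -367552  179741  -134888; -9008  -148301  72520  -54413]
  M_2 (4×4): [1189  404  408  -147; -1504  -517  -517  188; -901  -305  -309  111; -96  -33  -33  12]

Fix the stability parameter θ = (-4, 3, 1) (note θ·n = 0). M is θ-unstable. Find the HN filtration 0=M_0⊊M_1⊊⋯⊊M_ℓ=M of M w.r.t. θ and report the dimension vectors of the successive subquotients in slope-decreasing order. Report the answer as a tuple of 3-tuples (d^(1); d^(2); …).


Interval decomposition of M: I[1,2]^2, I[1,3]^2, I[3,3]^2.
HN type (ℓ=4): μ^(1)=3; μ^(2)=2; μ^(3)=1; μ^(4)=-4

((0, 2, 0); (0, 2, 2); (0, 0, 2); (4, 0, 0))


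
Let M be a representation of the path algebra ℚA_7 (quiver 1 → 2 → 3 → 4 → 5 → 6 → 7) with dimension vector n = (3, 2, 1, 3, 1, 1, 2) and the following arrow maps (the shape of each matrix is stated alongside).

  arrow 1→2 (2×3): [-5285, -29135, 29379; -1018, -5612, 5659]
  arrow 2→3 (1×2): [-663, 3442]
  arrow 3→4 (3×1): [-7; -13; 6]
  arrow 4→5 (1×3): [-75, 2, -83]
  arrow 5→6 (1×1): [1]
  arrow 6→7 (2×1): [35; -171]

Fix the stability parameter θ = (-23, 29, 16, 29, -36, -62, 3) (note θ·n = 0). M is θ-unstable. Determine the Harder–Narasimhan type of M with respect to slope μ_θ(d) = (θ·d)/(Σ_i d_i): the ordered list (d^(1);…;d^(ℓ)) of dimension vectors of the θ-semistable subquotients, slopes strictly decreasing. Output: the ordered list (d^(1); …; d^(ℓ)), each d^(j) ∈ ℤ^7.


Via rank(M_{q-1}∘⋯∘M_p): M ≅ I[1,1], I[1,2], I[1,7], I[4,4]^2, I[7,7].
μ_θ-semistable layers: μ^(1)=29; μ^(2)=3; μ^(3)=-24/5; μ^(4)=-23

((0, 1, 0, 2, 0, 0, 0); (0, 0, 0, 0, 0, 0, 2); (0, 1, 1, 1, 1, 1, 0); (3, 0, 0, 0, 0, 0, 0))


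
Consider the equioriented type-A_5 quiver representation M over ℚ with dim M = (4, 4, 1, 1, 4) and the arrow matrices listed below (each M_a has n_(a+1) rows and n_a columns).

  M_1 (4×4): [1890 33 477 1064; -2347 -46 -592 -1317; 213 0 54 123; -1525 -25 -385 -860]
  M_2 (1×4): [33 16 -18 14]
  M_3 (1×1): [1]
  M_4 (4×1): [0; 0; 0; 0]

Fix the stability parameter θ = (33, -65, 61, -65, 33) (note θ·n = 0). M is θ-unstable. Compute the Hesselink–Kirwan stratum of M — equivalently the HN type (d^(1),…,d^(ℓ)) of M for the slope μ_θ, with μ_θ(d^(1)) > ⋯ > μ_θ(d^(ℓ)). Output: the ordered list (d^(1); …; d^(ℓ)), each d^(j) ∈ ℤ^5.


Via rank(M_{q-1}∘⋯∘M_p): M ≅ I[1,1], I[1,2]^2, I[1,4], I[2,2], I[5,5]^4.
μ_θ-semistable layers: μ^(1)=33; μ^(2)=-2; μ^(3)=-16; μ^(4)=-65

((1, 0, 0, 0, 4); (0, 0, 1, 1, 0); (3, 3, 0, 0, 0); (0, 1, 0, 0, 0))


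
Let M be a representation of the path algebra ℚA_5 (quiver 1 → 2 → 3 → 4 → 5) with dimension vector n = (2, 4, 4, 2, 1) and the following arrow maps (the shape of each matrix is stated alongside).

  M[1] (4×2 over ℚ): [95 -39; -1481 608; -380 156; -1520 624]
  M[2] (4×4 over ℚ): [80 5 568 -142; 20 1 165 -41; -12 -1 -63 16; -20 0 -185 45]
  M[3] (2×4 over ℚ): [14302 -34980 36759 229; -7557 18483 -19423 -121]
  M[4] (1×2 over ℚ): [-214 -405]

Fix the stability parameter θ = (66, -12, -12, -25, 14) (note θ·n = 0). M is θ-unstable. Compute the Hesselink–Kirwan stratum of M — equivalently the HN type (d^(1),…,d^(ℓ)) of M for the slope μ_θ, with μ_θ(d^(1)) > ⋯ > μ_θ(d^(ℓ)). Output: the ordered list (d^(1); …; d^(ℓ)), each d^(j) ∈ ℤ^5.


Barcode: M ≅ I[1,2], I[1,5], I[2,3], I[2,4], I[3,3]. HN layers by μ_θ (5 steps, strictly decreasing):
  μ^(1)=27; μ^(2)=14; μ^(3)=17/4; μ^(4)=-12; μ^(5)=-49/3

((1, 1, 0, 0, 0); (0, 0, 0, 0, 1); (1, 1, 1, 1, 0); (0, 1, 2, 0, 0); (0, 1, 1, 1, 0))


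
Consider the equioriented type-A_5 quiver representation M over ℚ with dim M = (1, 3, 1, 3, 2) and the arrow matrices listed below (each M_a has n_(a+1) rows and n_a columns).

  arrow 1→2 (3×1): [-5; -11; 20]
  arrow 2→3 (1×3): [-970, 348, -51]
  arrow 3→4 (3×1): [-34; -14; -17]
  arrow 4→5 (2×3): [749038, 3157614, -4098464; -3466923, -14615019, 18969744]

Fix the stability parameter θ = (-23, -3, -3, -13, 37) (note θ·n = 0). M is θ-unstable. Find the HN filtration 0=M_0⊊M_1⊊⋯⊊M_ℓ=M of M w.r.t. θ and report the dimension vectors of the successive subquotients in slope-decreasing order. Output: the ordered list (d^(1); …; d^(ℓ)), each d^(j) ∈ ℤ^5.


Barcode: M ≅ I[1,4], I[2,2]^2, I[4,4], I[4,5], I[5,5]. HN layers by μ_θ (5 steps, strictly decreasing):
  μ^(1)=37; μ^(2)=-3; μ^(3)=-19/3; μ^(4)=-13; μ^(5)=-23

((0, 0, 0, 0, 2); (0, 2, 0, 0, 0); (0, 1, 1, 1, 0); (0, 0, 0, 2, 0); (1, 0, 0, 0, 0))


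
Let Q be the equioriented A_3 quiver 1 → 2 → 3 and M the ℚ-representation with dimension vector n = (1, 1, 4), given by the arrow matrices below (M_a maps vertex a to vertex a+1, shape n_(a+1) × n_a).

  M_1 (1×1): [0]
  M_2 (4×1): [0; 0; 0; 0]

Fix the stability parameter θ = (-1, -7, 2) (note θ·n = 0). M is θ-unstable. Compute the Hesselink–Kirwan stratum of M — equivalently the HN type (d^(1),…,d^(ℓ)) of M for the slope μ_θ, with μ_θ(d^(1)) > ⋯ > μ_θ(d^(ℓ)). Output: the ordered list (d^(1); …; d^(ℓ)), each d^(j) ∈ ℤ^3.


Interval decomposition of M: I[1,1], I[2,2], I[3,3]^4.
HN type (ℓ=3): μ^(1)=2; μ^(2)=-1; μ^(3)=-7

((0, 0, 4); (1, 0, 0); (0, 1, 0))


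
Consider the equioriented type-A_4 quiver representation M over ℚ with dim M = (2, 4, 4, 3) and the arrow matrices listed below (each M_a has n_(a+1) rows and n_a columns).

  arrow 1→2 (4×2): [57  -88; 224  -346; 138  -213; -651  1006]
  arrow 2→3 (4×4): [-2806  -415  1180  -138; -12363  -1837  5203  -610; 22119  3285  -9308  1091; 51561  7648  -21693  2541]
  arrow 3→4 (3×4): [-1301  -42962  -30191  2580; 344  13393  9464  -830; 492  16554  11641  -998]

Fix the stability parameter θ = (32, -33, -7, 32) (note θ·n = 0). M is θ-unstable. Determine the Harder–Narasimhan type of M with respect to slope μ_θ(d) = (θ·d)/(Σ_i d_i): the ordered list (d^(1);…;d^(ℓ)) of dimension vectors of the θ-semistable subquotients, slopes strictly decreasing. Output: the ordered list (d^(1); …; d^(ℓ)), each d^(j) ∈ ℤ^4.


Via rank(M_{q-1}∘⋯∘M_p): M ≅ I[1,3], I[1,4], I[2,4]^2.
μ_θ-semistable layers: μ^(1)=32; μ^(2)=-8/3; μ^(3)=-7; μ^(4)=-33

((0, 0, 0, 3); (2, 2, 2, 0); (0, 0, 2, 0); (0, 2, 0, 0))


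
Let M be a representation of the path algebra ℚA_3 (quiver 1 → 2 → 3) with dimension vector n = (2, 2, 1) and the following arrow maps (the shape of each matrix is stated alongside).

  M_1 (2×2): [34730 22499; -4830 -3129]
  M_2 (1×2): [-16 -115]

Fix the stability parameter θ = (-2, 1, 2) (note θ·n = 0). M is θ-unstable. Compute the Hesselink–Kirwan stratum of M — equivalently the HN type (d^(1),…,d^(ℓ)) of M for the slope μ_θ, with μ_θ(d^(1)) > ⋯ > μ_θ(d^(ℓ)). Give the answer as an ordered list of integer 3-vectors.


Interval decomposition of M: I[1,1], I[1,3], I[2,2].
HN type (ℓ=3): μ^(1)=2; μ^(2)=1; μ^(3)=-2

((0, 0, 1); (0, 2, 0); (2, 0, 0))


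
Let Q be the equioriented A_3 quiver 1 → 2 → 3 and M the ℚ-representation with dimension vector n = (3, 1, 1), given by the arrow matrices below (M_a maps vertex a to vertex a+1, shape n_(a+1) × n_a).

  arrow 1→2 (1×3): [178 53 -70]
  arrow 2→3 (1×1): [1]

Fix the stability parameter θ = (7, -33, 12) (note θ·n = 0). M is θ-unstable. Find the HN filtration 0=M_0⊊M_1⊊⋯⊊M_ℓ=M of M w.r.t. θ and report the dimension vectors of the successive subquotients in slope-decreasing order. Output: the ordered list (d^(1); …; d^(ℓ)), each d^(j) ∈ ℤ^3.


Barcode: M ≅ I[1,1]^2, I[1,3]. HN layers by μ_θ (3 steps, strictly decreasing):
  μ^(1)=12; μ^(2)=7; μ^(3)=-13

((0, 0, 1); (2, 0, 0); (1, 1, 0))


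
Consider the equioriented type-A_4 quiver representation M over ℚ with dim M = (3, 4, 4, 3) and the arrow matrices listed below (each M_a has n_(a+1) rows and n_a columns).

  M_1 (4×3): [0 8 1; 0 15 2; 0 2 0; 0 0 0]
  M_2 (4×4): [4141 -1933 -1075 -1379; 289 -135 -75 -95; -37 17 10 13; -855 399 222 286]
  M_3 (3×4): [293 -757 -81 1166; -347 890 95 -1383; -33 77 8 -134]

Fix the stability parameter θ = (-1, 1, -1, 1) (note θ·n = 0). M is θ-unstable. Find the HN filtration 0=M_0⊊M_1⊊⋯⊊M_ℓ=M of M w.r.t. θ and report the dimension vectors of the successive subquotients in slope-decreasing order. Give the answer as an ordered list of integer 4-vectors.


Via rank(M_{q-1}∘⋯∘M_p): M ≅ I[1,1], I[1,4]^2, I[2,3], I[2,4].
μ_θ-semistable layers: μ^(1)=1; μ^(2)=0; μ^(3)=-1

((0, 0, 0, 3); (0, 4, 4, 0); (3, 0, 0, 0))


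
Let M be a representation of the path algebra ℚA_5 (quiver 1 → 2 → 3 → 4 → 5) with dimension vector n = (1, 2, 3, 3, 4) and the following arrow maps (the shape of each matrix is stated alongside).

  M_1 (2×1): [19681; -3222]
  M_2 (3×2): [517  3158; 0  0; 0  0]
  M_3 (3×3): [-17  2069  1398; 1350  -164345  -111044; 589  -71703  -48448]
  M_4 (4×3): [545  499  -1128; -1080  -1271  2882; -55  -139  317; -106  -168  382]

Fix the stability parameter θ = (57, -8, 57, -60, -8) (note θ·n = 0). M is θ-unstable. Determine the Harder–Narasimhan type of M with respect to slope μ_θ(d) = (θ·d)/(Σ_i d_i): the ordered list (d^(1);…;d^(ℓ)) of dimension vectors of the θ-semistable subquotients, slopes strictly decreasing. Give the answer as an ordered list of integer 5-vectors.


Interval decomposition of M: I[1,5], I[2,2], I[3,5]^2, I[5,5].
HN type (ℓ=3): μ^(1)=38/5; μ^(2)=-11/3; μ^(3)=-8

((1, 1, 1, 1, 1); (0, 0, 2, 2, 2); (0, 1, 0, 0, 1))


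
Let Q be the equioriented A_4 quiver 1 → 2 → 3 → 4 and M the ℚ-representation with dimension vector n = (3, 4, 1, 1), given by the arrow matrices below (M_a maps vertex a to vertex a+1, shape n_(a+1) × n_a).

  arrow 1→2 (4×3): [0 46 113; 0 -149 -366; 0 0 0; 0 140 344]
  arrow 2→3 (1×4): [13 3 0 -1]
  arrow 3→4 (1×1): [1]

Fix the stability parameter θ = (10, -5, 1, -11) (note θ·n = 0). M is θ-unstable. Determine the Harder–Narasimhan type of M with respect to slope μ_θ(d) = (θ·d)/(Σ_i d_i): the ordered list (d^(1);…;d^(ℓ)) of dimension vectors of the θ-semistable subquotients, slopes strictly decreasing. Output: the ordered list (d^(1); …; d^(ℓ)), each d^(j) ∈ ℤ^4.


Barcode: M ≅ I[1,1], I[1,2], I[1,4], I[2,2]^2. HN layers by μ_θ (4 steps, strictly decreasing):
  μ^(1)=10; μ^(2)=5/2; μ^(3)=-5/4; μ^(4)=-5

((1, 0, 0, 0); (1, 1, 0, 0); (1, 1, 1, 1); (0, 2, 0, 0))


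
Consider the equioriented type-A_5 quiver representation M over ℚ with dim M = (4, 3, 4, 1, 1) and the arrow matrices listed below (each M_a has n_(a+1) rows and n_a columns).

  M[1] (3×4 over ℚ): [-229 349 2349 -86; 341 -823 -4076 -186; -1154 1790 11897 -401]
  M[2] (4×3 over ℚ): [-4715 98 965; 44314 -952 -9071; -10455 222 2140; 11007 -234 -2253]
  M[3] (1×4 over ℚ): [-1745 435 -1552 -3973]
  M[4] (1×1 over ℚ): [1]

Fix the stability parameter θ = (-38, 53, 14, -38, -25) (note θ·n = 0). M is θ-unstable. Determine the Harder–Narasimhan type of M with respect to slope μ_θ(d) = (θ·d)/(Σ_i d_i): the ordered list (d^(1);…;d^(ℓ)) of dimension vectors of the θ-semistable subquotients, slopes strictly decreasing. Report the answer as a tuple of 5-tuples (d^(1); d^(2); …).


Via rank(M_{q-1}∘⋯∘M_p): M ≅ I[1,1], I[1,2], I[1,3], I[1,5], I[3,3]^2.
μ_θ-semistable layers: μ^(1)=53; μ^(2)=67/2; μ^(3)=14; μ^(4)=1; μ^(5)=-38

((0, 1, 0, 0, 0); (0, 1, 1, 0, 0); (0, 0, 2, 0, 0); (0, 1, 1, 1, 1); (4, 0, 0, 0, 0))


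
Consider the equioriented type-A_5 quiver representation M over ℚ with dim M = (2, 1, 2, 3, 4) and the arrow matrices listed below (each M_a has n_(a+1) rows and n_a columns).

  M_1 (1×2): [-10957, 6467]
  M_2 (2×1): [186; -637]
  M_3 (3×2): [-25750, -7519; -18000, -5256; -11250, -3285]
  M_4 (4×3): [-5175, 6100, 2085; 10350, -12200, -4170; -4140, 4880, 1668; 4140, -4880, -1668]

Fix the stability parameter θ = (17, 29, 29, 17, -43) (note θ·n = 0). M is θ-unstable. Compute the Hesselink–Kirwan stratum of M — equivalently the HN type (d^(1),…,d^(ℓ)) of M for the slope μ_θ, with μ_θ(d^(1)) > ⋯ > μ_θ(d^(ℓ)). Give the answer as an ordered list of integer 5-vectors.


Via rank(M_{q-1}∘⋯∘M_p): M ≅ I[1,1], I[1,4], I[3,3], I[4,4], I[4,5], I[5,5]^3.
μ_θ-semistable layers: μ^(1)=29; μ^(2)=25; μ^(3)=17; μ^(4)=-13; μ^(5)=-43

((0, 0, 1, 0, 0); (0, 1, 1, 1, 0); (2, 0, 0, 1, 0); (0, 0, 0, 1, 1); (0, 0, 0, 0, 3))


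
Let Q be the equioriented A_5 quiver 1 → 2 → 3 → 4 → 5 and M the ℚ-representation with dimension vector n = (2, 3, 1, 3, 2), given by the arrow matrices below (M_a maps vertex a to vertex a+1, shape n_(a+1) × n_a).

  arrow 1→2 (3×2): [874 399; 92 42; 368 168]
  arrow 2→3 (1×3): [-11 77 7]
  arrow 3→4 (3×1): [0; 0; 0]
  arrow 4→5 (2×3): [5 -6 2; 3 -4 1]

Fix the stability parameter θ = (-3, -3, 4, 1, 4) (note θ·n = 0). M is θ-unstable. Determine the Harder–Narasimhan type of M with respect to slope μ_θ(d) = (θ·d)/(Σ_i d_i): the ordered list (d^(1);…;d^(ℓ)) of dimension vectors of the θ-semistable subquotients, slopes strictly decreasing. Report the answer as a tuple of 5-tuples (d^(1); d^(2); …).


Via rank(M_{q-1}∘⋯∘M_p): M ≅ I[1,1], I[1,3], I[2,2]^2, I[4,4], I[4,5]^2.
μ_θ-semistable layers: μ^(1)=4; μ^(2)=1; μ^(3)=-3

((0, 0, 1, 0, 2); (0, 0, 0, 3, 0); (2, 3, 0, 0, 0))


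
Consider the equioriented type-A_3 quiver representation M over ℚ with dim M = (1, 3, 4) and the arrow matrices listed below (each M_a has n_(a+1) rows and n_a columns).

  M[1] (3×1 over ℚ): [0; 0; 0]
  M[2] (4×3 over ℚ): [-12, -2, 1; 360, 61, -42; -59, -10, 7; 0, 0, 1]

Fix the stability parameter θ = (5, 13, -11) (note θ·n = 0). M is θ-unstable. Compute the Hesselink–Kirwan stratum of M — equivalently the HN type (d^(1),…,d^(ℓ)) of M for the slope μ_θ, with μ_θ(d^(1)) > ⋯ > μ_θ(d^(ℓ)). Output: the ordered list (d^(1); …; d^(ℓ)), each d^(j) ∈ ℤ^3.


Interval decomposition of M: I[1,1], I[2,3]^3, I[3,3].
HN type (ℓ=3): μ^(1)=5; μ^(2)=1; μ^(3)=-11

((1, 0, 0); (0, 3, 3); (0, 0, 1))


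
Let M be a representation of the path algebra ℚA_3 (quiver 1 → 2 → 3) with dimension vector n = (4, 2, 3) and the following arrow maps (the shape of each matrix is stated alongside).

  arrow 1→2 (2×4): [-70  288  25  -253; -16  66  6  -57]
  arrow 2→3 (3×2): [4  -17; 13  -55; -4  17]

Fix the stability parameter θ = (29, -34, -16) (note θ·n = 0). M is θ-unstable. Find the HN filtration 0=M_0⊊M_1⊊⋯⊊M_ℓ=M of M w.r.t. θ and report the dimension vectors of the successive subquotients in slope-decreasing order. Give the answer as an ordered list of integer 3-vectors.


Barcode: M ≅ I[1,1]^2, I[1,3]^2, I[3,3]. HN layers by μ_θ (3 steps, strictly decreasing):
  μ^(1)=29; μ^(2)=-7; μ^(3)=-16

((2, 0, 0); (2, 2, 2); (0, 0, 1))


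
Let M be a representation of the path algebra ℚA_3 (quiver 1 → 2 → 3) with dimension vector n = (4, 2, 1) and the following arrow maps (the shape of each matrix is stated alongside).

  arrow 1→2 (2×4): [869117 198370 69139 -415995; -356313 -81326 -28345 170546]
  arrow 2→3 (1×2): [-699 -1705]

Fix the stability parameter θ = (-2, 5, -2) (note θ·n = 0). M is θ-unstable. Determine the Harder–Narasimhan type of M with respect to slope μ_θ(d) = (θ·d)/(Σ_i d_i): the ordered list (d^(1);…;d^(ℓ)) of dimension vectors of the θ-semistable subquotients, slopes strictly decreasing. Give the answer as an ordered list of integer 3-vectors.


Barcode: M ≅ I[1,1]^2, I[1,2], I[1,3]. HN layers by μ_θ (3 steps, strictly decreasing):
  μ^(1)=5; μ^(2)=3/2; μ^(3)=-2

((0, 1, 0); (0, 1, 1); (4, 0, 0))


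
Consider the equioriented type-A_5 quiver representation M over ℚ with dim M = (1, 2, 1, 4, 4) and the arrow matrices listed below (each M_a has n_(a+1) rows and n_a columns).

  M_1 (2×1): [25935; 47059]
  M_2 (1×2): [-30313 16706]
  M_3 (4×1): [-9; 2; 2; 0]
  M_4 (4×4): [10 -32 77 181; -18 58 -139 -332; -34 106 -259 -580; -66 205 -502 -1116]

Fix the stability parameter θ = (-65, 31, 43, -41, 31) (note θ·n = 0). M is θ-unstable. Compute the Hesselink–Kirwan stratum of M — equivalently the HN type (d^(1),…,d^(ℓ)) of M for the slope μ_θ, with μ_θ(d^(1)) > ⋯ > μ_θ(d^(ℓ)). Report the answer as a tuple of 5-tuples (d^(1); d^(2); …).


Via rank(M_{q-1}∘⋯∘M_p): M ≅ I[1,4], I[2,2], I[4,5]^3, I[5,5].
μ_θ-semistable layers: μ^(1)=31; μ^(2)=11; μ^(3)=-41; μ^(4)=-65

((0, 1, 0, 0, 4); (0, 1, 1, 1, 0); (0, 0, 0, 3, 0); (1, 0, 0, 0, 0))


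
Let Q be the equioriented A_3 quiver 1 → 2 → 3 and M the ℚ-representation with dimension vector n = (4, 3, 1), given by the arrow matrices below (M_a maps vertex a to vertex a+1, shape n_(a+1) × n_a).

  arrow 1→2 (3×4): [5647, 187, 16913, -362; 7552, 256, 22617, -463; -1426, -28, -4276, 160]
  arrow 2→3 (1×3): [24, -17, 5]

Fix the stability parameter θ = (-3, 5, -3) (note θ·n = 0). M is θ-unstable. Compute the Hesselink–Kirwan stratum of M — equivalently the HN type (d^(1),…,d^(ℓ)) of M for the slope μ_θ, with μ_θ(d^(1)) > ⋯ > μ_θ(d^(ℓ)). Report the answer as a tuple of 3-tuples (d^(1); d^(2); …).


Via rank(M_{q-1}∘⋯∘M_p): M ≅ I[1,1], I[1,2]^2, I[1,3].
μ_θ-semistable layers: μ^(1)=5; μ^(2)=1; μ^(3)=-3

((0, 2, 0); (0, 1, 1); (4, 0, 0))


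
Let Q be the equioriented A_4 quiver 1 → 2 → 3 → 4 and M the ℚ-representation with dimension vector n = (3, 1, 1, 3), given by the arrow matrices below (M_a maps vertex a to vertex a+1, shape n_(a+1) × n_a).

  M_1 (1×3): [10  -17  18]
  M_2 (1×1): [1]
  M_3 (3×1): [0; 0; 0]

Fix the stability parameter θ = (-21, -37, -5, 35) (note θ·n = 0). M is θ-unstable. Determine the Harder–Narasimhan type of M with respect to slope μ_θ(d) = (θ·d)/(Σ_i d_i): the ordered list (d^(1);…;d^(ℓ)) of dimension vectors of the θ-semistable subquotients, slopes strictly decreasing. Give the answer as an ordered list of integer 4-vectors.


Interval decomposition of M: I[1,1]^2, I[1,3], I[4,4]^3.
HN type (ℓ=4): μ^(1)=35; μ^(2)=-5; μ^(3)=-21; μ^(4)=-29

((0, 0, 0, 3); (0, 0, 1, 0); (2, 0, 0, 0); (1, 1, 0, 0))


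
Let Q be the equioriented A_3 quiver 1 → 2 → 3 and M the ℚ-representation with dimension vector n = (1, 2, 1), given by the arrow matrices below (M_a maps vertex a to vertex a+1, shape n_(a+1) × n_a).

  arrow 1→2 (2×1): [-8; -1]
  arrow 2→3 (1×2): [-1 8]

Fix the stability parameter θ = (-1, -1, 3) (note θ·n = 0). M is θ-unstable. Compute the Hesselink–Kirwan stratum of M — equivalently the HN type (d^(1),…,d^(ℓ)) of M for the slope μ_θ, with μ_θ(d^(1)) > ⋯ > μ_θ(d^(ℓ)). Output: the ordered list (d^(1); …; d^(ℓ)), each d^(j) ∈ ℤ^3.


Barcode: M ≅ I[1,2], I[2,3]. HN layers by μ_θ (2 steps, strictly decreasing):
  μ^(1)=3; μ^(2)=-1

((0, 0, 1); (1, 2, 0))


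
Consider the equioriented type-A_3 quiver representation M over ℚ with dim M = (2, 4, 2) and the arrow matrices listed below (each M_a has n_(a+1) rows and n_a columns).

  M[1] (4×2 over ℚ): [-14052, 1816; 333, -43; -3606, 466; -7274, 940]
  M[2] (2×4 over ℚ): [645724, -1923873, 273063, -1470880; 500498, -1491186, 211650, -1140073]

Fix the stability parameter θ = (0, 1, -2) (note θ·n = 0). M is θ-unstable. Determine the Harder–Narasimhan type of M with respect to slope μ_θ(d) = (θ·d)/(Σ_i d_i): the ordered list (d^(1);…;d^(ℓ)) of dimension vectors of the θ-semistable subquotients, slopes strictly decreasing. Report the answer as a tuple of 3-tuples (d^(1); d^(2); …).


Via rank(M_{q-1}∘⋯∘M_p): M ≅ I[1,3]^2, I[2,2]^2.
μ_θ-semistable layers: μ^(1)=1; μ^(2)=-1/3

((0, 2, 0); (2, 2, 2))


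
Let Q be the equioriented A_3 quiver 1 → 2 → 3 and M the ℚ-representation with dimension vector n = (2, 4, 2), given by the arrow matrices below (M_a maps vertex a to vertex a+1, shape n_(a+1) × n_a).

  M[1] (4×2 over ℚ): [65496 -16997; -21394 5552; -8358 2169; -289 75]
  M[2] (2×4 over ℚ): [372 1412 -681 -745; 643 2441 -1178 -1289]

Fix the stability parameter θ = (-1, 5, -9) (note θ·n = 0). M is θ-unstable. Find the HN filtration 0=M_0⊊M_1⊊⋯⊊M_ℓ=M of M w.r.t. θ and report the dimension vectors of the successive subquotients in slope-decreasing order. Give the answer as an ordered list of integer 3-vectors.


Barcode: M ≅ I[1,3]^2, I[2,2]^2. HN layers by μ_θ (2 steps, strictly decreasing):
  μ^(1)=5; μ^(2)=-5/3

((0, 2, 0); (2, 2, 2))


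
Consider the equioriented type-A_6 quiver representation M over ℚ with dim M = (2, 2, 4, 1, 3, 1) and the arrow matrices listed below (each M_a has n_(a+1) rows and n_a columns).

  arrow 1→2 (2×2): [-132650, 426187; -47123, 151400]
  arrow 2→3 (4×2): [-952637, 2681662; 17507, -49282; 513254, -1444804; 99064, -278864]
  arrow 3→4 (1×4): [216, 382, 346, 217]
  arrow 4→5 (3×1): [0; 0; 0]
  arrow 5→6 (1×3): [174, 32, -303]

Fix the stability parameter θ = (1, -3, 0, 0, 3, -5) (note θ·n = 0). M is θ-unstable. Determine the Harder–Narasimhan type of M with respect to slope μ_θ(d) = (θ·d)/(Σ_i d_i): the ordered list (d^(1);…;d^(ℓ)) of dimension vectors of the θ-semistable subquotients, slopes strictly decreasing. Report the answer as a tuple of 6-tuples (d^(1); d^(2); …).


Interval decomposition of M: I[1,2], I[1,4], I[3,3]^3, I[5,5]^2, I[5,6].
HN type (ℓ=3): μ^(1)=3; μ^(2)=0; μ^(3)=-1

((0, 0, 0, 0, 2, 0); (0, 0, 4, 1, 0, 0); (2, 2, 0, 0, 1, 1))


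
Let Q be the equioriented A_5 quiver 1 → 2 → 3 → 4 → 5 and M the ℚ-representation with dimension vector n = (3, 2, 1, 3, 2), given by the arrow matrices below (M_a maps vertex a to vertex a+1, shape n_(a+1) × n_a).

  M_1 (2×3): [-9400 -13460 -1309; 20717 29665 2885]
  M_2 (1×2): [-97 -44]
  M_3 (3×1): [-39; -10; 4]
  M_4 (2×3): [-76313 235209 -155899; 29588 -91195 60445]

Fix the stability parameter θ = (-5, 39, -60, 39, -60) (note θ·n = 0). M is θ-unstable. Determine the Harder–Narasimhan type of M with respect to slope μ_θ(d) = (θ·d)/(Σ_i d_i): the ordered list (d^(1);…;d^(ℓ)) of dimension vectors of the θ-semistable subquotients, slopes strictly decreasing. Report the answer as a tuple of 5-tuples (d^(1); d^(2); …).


Via rank(M_{q-1}∘⋯∘M_p): M ≅ I[1,1], I[1,2], I[1,5], I[4,4], I[4,5].
μ_θ-semistable layers: μ^(1)=39; μ^(2)=-5; μ^(3)=-47/5; μ^(4)=-21/2

((0, 1, 0, 1, 0); (2, 0, 0, 0, 0); (1, 1, 1, 1, 1); (0, 0, 0, 1, 1))


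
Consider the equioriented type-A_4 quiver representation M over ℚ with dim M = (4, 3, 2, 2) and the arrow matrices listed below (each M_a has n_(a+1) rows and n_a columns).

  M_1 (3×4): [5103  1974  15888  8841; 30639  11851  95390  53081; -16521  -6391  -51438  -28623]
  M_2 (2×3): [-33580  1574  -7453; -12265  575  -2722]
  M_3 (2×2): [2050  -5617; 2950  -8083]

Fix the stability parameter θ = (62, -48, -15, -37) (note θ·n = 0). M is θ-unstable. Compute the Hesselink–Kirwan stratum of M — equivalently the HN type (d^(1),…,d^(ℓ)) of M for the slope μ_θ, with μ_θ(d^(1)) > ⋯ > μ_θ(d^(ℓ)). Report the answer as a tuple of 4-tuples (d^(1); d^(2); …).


Barcode: M ≅ I[1,1]^2, I[1,3], I[1,4], I[2,2], I[4,4]. HN layers by μ_θ (5 steps, strictly decreasing):
  μ^(1)=62; μ^(2)=-1/3; μ^(3)=-19/2; μ^(4)=-37; μ^(5)=-48

((2, 0, 0, 0); (1, 1, 1, 0); (1, 1, 1, 1); (0, 0, 0, 1); (0, 1, 0, 0))


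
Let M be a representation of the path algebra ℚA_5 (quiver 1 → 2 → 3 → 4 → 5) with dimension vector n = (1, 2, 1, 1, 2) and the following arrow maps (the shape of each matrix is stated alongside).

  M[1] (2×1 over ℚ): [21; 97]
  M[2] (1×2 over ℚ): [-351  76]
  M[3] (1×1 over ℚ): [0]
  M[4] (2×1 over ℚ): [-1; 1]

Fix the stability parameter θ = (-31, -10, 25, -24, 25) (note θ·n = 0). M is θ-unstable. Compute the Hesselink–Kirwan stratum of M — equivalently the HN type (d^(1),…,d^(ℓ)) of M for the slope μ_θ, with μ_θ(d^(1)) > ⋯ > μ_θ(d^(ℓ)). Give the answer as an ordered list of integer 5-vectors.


Interval decomposition of M: I[1,3], I[2,2], I[4,5], I[5,5].
HN type (ℓ=4): μ^(1)=25; μ^(2)=-10; μ^(3)=-24; μ^(4)=-31

((0, 0, 1, 0, 2); (0, 2, 0, 0, 0); (0, 0, 0, 1, 0); (1, 0, 0, 0, 0))


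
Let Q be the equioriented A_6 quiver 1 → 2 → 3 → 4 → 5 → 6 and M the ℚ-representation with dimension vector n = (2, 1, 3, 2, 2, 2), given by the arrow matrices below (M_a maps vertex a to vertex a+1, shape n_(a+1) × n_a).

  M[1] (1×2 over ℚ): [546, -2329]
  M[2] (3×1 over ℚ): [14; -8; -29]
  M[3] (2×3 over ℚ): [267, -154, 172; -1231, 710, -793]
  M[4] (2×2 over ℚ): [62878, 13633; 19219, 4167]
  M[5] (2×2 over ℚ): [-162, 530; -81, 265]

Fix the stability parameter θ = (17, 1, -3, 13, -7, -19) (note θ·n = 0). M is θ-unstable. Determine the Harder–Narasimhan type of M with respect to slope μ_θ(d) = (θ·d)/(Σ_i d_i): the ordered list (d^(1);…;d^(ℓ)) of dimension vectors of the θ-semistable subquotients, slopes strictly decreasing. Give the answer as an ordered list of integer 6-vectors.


Interval decomposition of M: I[1,1], I[1,5], I[3,3], I[3,6], I[6,6].
HN type (ℓ=5): μ^(1)=17; μ^(2)=21/5; μ^(3)=-3; μ^(4)=-4; μ^(5)=-19

((1, 0, 0, 0, 0, 0); (1, 1, 1, 1, 1, 0); (0, 0, 1, 0, 0, 0); (0, 0, 1, 1, 1, 1); (0, 0, 0, 0, 0, 1))


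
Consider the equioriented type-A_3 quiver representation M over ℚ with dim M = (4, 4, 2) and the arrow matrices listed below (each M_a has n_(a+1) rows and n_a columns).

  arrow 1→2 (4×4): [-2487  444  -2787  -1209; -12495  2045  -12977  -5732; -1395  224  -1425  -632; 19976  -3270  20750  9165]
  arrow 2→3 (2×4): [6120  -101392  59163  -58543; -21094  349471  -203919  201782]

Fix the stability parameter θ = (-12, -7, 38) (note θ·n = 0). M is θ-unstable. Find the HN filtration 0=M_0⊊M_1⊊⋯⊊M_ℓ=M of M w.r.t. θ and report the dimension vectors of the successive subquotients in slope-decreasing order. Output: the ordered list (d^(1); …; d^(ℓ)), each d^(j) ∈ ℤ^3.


Via rank(M_{q-1}∘⋯∘M_p): M ≅ I[1,1], I[1,2], I[1,3]^2, I[2,2].
μ_θ-semistable layers: μ^(1)=38; μ^(2)=-7; μ^(3)=-12

((0, 0, 2); (0, 4, 0); (4, 0, 0))


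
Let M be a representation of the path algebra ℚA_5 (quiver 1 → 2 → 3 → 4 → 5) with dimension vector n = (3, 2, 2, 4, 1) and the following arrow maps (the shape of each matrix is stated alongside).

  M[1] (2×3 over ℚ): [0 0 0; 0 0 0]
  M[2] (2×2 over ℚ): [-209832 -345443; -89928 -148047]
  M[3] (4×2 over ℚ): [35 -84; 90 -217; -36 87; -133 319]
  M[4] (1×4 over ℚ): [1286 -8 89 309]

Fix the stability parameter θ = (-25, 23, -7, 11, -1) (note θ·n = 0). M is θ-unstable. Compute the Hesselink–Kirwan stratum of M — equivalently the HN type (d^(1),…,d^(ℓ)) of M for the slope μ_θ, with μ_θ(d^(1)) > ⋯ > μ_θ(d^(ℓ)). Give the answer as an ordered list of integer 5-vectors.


Interval decomposition of M: I[1,1]^3, I[2,2], I[2,5], I[3,4], I[4,4]^2.
HN type (ℓ=5): μ^(1)=23; μ^(2)=11; μ^(3)=13/2; μ^(4)=-7; μ^(5)=-25

((0, 1, 0, 0, 0); (0, 0, 0, 3, 0); (0, 1, 1, 1, 1); (0, 0, 1, 0, 0); (3, 0, 0, 0, 0))


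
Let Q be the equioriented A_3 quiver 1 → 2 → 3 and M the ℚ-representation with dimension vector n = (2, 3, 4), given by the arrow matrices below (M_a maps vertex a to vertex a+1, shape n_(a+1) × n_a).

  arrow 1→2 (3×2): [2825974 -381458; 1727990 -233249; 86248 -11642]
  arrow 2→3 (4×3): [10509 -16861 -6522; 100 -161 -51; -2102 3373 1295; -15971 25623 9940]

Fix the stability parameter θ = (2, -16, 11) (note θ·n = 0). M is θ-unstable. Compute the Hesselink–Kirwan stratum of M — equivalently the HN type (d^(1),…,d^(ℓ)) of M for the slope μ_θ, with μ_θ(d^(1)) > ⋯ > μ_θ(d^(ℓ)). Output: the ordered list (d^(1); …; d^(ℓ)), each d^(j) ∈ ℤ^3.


Interval decomposition of M: I[1,3]^2, I[2,3], I[3,3].
HN type (ℓ=3): μ^(1)=11; μ^(2)=-7; μ^(3)=-16

((0, 0, 4); (2, 2, 0); (0, 1, 0))


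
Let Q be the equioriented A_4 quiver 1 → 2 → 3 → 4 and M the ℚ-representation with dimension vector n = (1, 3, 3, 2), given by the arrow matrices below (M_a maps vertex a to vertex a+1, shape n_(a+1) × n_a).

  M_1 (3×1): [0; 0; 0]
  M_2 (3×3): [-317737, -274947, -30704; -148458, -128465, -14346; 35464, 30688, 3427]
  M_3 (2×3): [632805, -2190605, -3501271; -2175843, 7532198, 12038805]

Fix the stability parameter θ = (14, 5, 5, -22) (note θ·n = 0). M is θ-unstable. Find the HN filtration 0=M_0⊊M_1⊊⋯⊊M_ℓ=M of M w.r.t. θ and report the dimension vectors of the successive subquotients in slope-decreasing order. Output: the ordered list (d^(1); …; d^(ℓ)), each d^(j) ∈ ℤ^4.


Via rank(M_{q-1}∘⋯∘M_p): M ≅ I[1,1], I[2,3], I[2,4]^2.
μ_θ-semistable layers: μ^(1)=14; μ^(2)=5; μ^(3)=-4

((1, 0, 0, 0); (0, 1, 1, 0); (0, 2, 2, 2))


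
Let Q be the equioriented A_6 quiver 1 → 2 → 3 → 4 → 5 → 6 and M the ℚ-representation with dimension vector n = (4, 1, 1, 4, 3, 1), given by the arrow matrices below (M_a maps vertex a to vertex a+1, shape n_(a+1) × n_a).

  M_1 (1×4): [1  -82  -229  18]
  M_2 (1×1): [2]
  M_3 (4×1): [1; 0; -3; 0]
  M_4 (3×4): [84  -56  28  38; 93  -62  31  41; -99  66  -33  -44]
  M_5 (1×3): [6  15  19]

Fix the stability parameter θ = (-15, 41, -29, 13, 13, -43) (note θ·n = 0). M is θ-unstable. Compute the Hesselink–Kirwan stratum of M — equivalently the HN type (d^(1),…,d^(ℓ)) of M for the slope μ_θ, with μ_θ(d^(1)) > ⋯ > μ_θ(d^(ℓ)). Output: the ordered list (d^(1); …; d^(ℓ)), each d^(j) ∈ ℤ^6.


Via rank(M_{q-1}∘⋯∘M_p): M ≅ I[1,1]^3, I[1,4], I[4,4], I[4,5], I[4,6], I[5,5].
μ_θ-semistable layers: μ^(1)=13; μ^(2)=6; μ^(3)=-17/3; μ^(4)=-15

((0, 0, 0, 3, 2, 0); (0, 1, 1, 0, 0, 0); (0, 0, 0, 1, 1, 1); (4, 0, 0, 0, 0, 0))


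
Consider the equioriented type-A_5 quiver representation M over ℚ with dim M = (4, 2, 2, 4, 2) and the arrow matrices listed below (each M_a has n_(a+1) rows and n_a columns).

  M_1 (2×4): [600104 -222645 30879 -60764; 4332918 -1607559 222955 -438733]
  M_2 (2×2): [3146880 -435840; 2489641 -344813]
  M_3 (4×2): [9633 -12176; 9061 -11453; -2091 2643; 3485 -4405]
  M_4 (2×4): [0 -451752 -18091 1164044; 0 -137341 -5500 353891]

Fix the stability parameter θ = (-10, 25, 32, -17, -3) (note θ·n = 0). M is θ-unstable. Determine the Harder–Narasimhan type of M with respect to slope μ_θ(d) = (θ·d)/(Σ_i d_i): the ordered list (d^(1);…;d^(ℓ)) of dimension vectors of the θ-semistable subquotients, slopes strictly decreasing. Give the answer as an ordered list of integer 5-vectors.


Barcode: M ≅ I[1,1]^2, I[1,2], I[1,5], I[3,4], I[4,4], I[4,5]. HN layers by μ_θ (6 steps, strictly decreasing):
  μ^(1)=25; μ^(2)=37/4; μ^(3)=15/2; μ^(4)=-3; μ^(5)=-10; μ^(6)=-17

((0, 1, 0, 0, 0); (0, 1, 1, 1, 1); (0, 0, 1, 1, 0); (0, 0, 0, 0, 1); (4, 0, 0, 0, 0); (0, 0, 0, 2, 0))
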